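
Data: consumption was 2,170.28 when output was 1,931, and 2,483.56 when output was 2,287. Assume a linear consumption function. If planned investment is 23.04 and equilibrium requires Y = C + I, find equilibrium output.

MPC = (2483.56 − 2170.28)/(2287 − 1931) = 313.28/356 = 0.88
a = 2170.28 − 0.88(1931) = 471
Equilibrium: Y = 471 + 0.88Y + 23.04
0.12Y = 494.04, so Y = 494.04/0.12 = 4117

Y = 4117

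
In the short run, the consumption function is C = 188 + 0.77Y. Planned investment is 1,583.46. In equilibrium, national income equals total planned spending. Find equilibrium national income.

Y = 7702

Y = C + I = 188 + 0.77Y + 1583.46
Y − 0.77Y = 1771.46
0.23Y = 1771.46, so Y = 1771.46/0.23 = 7702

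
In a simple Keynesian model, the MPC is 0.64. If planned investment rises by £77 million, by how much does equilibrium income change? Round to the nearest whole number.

The multiplier is 1/(1 − MPC) = 1/0.36.
ΔY = 77/0.36 = 213.89 ≈ 214

ΔY ≈ 214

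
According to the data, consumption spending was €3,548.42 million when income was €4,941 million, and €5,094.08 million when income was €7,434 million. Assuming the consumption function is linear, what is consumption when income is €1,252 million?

C = 1261.24

MPC = (5094.08 − 3548.42)/(7434 − 4941) = 1545.66/2493 = 0.62
a = 3548.42 − 0.62(4941) = 3548.42 − 3063.42 = 485
C = 485 + 0.62(1252) = 485 + 776.24 = 1261.24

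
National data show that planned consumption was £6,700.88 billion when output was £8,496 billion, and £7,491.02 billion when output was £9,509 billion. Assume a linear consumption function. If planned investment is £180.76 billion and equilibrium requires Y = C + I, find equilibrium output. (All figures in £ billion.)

MPC = (7491.02 − 6700.88)/(9509 − 8496) = 790.14/1013 = 0.78
a = 6700.88 − 0.78(8496) = 74
Equilibrium: Y = 74 + 0.78Y + 180.76
0.22Y = 254.76, so Y = 254.76/0.22 = 1158

Y = 1158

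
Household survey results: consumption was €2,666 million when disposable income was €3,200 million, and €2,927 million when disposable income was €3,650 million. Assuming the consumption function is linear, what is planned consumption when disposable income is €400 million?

MPC = (2927 − 2666)/(3650 − 3200) = 261/450 = 0.58
a = 2666 − 0.58(3200) = 2666 − 1856 = 810
C = 810 + 0.58(400) = 810 + 232 = 1042

C = 1042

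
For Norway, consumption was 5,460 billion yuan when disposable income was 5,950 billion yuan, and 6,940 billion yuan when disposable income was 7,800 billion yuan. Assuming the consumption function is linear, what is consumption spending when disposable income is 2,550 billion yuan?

MPC = (6940 − 5460)/(7800 − 5950) = 1480/1850 = 0.8
a = 5460 − 0.8(5950) = 5460 − 4760 = 700
C = 700 + 0.8(2550) = 700 + 2040 = 2740

C = 2740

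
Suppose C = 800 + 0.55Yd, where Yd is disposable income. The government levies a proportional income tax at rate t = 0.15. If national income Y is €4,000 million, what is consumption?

Yd = (1 − 0.15)(4000) = 0.85(4000) = 3400
C = 800 + 0.55(3400) = 800 + 1870 = 2670

C = 2670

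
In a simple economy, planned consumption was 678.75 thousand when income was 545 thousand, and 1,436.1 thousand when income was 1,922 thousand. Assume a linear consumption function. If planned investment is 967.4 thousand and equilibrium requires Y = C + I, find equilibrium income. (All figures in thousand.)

Y = 2992

MPC = (1436.1 − 678.75)/(1922 − 545) = 757.35/1377 = 0.55
a = 678.75 − 0.55(545) = 379
Equilibrium: Y = 379 + 0.55Y + 967.4
0.45Y = 1346.4, so Y = 1346.4/0.45 = 2992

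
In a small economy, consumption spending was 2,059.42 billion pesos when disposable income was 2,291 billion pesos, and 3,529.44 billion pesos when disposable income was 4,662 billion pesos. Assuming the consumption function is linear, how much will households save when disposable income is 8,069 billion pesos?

S = 2427.22

MPC = (3529.44 − 2059.42)/(4662 − 2291) = 1470.02/2371 = 0.62
a = 2059.42 − 0.62(2291) = 2059.42 − 1420.42 = 639
C = 639 + 0.62(8069) = 5641.78
S = 8069 − 5641.78 = 2427.22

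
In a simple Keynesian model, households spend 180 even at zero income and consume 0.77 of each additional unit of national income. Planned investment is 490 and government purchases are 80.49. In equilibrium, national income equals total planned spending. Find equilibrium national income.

Y = C + I + G = 180 + 0.77Y + 490 + 80.49
Y − 0.77Y = 750.49
0.23Y = 750.49, so Y = 750.49/0.23 = 3263

Y = 3263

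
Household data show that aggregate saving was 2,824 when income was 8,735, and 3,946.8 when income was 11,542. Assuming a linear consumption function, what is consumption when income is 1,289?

C = 1443.4

MPS = ΔS/ΔY = (3946.8 − 2824)/(11542 − 8735) = 1122.8/2807 = 0.4
MPC = 1 − MPS = 0.6
Autonomous saving = 2824 − 0.4(8735) = -670, so a = 670
C = 670 + 0.6(1289) = 670 + 773.4 = 1443.4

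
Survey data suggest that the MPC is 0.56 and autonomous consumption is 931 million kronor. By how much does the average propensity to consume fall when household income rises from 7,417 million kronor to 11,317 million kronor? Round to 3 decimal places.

ΔAPC = 0.043

At Y = 7417: C = 931 + 0.56(7417) = 5084.52, APC = 5084.52/7417 = 0.6855
At Y = 11317: C = 7268.52, APC = 7268.52/11317 = 0.6423
Fall in APC = 0.6855 − 0.6423 = 0.0432 ≈ 0.043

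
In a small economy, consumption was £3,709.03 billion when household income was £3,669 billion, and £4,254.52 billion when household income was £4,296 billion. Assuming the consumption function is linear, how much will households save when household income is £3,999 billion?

S = 2.87

MPC = (4254.52 − 3709.03)/(4296 − 3669) = 545.49/627 = 0.87
a = 3709.03 − 0.87(3669) = 3709.03 − 3192.03 = 517
C = 517 + 0.87(3999) = 3996.13
S = 3999 − 3996.13 = 2.87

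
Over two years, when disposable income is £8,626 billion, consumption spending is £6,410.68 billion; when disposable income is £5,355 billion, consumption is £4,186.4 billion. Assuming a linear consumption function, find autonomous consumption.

a = 545

MPC = ΔC/ΔY = (6410.68 − 4186.4)/(8626 − 5355) = 2224.28/3271 = 0.68
a = C − MPC·Y = 4186.4 − 0.68(5355) = 4186.4 − 3641.4 = 545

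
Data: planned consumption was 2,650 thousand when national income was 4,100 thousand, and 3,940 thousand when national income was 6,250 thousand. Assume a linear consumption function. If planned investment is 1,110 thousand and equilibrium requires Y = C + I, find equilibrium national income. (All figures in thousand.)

Y = 3250

MPC = (3940 − 2650)/(6250 − 4100) = 1290/2150 = 0.6
a = 2650 − 0.6(4100) = 190
Equilibrium: Y = 190 + 0.6Y + 1110
0.4Y = 1300, so Y = 1300/0.4 = 3250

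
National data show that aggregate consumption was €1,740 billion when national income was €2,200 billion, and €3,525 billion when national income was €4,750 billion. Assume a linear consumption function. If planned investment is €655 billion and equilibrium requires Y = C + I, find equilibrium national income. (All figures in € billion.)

Y = 2850

MPC = (3525 − 1740)/(4750 − 2200) = 1785/2550 = 0.7
a = 1740 − 0.7(2200) = 200
Equilibrium: Y = 200 + 0.7Y + 655
0.3Y = 855, so Y = 855/0.3 = 2850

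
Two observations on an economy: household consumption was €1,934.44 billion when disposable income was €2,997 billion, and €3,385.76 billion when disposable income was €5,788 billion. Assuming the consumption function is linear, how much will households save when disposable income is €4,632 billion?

MPC = (3385.76 − 1934.44)/(5788 − 2997) = 1451.32/2791 = 0.52
a = 1934.44 − 0.52(2997) = 1934.44 − 1558.44 = 376
C = 376 + 0.52(4632) = 2784.64
S = 4632 − 2784.64 = 1847.36

S = 1847.36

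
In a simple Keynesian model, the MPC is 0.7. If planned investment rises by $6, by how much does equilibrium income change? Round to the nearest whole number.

ΔY ≈ 20

The multiplier is 1/(1 − MPC) = 1/0.3.
ΔY = 6/0.3 = 20.00 ≈ 20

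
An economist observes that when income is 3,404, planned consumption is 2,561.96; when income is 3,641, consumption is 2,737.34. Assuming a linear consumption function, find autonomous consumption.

MPC = ΔC/ΔY = (2737.34 − 2561.96)/(3641 − 3404) = 175.38/237 = 0.74
a = C − MPC·Y = 2561.96 − 0.74(3404) = 2561.96 − 2518.96 = 43

a = 43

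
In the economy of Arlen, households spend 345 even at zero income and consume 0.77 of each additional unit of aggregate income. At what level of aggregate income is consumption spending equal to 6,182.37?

345 + 0.77Y = 6182.37
0.77Y = 5837.37, so Y = 5837.37/0.77 = 7581

Y = 7581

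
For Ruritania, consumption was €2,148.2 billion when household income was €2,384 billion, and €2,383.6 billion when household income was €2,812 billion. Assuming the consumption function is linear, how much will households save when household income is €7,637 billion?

S = 2599.65

MPC = (2383.6 − 2148.2)/(2812 − 2384) = 235.4/428 = 0.55
a = 2148.2 − 0.55(2384) = 2148.2 − 1311.2 = 837
C = 837 + 0.55(7637) = 5037.35
S = 7637 − 5037.35 = 2599.65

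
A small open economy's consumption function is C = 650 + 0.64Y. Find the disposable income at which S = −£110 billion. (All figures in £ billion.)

S = Y − C = -650 + 0.36Y
-650 + 0.36Y = -110, so 0.36Y = 540 and Y = 1500

Y = 1500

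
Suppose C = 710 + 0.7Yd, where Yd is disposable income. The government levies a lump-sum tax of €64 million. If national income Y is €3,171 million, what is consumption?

Yd = Y − T = 3171 − 64 = 3107
C = 710 + 0.7(3107) = 710 + 2174.9 = 2884.9

C = 2884.9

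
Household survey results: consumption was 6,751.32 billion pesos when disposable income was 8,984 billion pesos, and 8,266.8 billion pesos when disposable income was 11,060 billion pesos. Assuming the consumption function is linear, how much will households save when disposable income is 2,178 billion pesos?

S = 395.06

MPC = (8266.8 − 6751.32)/(11060 − 8984) = 1515.48/2076 = 0.73
a = 6751.32 − 0.73(8984) = 6751.32 − 6558.32 = 193
C = 193 + 0.73(2178) = 1782.94
S = 2178 − 1782.94 = 395.06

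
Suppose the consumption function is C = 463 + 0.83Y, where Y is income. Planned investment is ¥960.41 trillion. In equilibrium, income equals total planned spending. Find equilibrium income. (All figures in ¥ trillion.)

Y = C + I = 463 + 0.83Y + 960.41
Y − 0.83Y = 1423.41
0.17Y = 1423.41, so Y = 1423.41/0.17 = 8373

Y = 8373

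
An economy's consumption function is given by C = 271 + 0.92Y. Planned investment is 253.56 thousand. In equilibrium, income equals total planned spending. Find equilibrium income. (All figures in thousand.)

Y = 6557

Y = C + I = 271 + 0.92Y + 253.56
Y − 0.92Y = 524.56
0.08Y = 524.56, so Y = 524.56/0.08 = 6557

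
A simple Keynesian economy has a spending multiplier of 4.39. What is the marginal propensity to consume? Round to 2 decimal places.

MPC = 0.77

k = 1/(1 − MPC), so 1 − MPC = 1/k = 1/4.39 = 0.2278
MPC = 1 − 0.2278 = 0.77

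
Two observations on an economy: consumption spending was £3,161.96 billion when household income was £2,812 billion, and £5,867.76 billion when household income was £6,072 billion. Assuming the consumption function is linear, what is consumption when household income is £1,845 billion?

C = 2359.35

MPC = (5867.76 − 3161.96)/(6072 − 2812) = 2705.8/3260 = 0.83
a = 3161.96 − 0.83(2812) = 3161.96 − 2333.96 = 828
C = 828 + 0.83(1845) = 828 + 1531.35 = 2359.35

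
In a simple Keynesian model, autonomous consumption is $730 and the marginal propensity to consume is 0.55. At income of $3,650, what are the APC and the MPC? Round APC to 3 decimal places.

APC = 0.750; MPC = 0.55

MPC = 0.55 (the slope of the consumption function)
C = 730 + 0.55(3650) = 2737.5, so APC = 2737.5/3650 = 0.750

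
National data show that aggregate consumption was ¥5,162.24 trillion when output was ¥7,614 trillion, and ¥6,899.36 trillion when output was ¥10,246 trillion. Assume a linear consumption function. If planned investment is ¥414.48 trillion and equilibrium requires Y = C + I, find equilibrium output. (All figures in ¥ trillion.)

Y = 1622

MPC = (6899.36 − 5162.24)/(10246 − 7614) = 1737.12/2632 = 0.66
a = 5162.24 − 0.66(7614) = 137
Equilibrium: Y = 137 + 0.66Y + 414.48
0.34Y = 551.48, so Y = 551.48/0.34 = 1622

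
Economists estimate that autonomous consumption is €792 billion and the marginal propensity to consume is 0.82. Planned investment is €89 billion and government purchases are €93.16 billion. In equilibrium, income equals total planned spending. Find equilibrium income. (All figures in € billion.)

Y = C + I + G = 792 + 0.82Y + 89 + 93.16
Y − 0.82Y = 974.16
0.18Y = 974.16, so Y = 974.16/0.18 = 5412

Y = 5412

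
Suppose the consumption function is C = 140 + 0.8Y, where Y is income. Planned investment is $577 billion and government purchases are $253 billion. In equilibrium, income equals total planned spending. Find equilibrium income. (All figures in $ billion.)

Y = C + I + G = 140 + 0.8Y + 577 + 253
Y − 0.8Y = 970
0.2Y = 970, so Y = 970/0.2 = 4850

Y = 4850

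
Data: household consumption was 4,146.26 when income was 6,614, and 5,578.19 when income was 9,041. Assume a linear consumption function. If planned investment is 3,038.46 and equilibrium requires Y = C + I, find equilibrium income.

Y = 8006

MPC = (5578.19 − 4146.26)/(9041 − 6614) = 1431.93/2427 = 0.59
a = 4146.26 − 0.59(6614) = 244
Equilibrium: Y = 244 + 0.59Y + 3038.46
0.41Y = 3282.46, so Y = 3282.46/0.41 = 8006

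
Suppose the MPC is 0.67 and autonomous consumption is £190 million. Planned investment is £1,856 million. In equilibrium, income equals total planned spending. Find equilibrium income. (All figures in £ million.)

Y = C + I = 190 + 0.67Y + 1856
Y − 0.67Y = 2046
0.33Y = 2046, so Y = 2046/0.33 = 6200

Y = 6200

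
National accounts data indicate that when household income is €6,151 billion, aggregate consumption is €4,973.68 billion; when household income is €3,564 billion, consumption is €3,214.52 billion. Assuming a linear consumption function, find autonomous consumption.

MPC = ΔC/ΔY = (4973.68 − 3214.52)/(6151 − 3564) = 1759.16/2587 = 0.68
a = C − MPC·Y = 3214.52 − 0.68(3564) = 3214.52 − 2423.52 = 791

a = 791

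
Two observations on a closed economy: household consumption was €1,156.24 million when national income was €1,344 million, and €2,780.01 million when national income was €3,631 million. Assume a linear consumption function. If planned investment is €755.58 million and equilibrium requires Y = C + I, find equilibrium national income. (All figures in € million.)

Y = 3302

MPC = (2780.01 − 1156.24)/(3631 − 1344) = 1623.77/2287 = 0.71
a = 1156.24 − 0.71(1344) = 202
Equilibrium: Y = 202 + 0.71Y + 755.58
0.29Y = 957.58, so Y = 957.58/0.29 = 3302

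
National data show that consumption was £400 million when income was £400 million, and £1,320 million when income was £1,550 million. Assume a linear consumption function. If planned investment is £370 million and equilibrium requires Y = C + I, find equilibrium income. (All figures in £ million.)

MPC = (1320 − 400)/(1550 − 400) = 920/1150 = 0.8
a = 400 − 0.8(400) = 80
Equilibrium: Y = 80 + 0.8Y + 370
0.2Y = 450, so Y = 450/0.2 = 2250

Y = 2250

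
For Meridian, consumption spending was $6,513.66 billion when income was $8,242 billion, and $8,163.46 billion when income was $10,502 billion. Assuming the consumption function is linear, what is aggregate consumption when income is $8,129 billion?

MPC = (8163.46 − 6513.66)/(10502 − 8242) = 1649.8/2260 = 0.73
a = 6513.66 − 0.73(8242) = 6513.66 − 6016.66 = 497
C = 497 + 0.73(8129) = 497 + 5934.17 = 6431.17

C = 6431.17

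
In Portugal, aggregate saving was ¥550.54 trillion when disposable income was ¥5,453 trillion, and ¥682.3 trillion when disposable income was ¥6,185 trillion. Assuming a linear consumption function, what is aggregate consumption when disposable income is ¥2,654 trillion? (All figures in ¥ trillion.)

MPS = ΔS/ΔY = (682.3 − 550.54)/(6185 − 5453) = 131.76/732 = 0.18
MPC = 1 − MPS = 0.82
Autonomous saving = 550.54 − 0.18(5453) = -431, so a = 431
C = 431 + 0.82(2654) = 431 + 2176.28 = 2607.28

C = 2607.28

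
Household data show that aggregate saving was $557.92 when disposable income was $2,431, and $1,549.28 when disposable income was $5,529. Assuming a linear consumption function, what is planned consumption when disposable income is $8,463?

MPS = ΔS/ΔY = (1549.28 − 557.92)/(5529 − 2431) = 991.36/3098 = 0.32
MPC = 1 − MPS = 0.68
Autonomous saving = 557.92 − 0.32(2431) = -220, so a = 220
C = 220 + 0.68(8463) = 220 + 5754.84 = 5974.84

C = 5974.84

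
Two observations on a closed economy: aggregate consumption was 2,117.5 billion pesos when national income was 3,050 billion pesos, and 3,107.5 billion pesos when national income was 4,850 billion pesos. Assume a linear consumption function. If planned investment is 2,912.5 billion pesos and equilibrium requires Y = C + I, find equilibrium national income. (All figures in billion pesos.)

Y = 7450

MPC = (3107.5 − 2117.5)/(4850 − 3050) = 990/1800 = 0.55
a = 2117.5 − 0.55(3050) = 440
Equilibrium: Y = 440 + 0.55Y + 2912.5
0.45Y = 3352.5, so Y = 3352.5/0.45 = 7450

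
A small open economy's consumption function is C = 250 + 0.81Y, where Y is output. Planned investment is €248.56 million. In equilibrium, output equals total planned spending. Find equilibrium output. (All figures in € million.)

Y = C + I = 250 + 0.81Y + 248.56
Y − 0.81Y = 498.56
0.19Y = 498.56, so Y = 498.56/0.19 = 2624

Y = 2624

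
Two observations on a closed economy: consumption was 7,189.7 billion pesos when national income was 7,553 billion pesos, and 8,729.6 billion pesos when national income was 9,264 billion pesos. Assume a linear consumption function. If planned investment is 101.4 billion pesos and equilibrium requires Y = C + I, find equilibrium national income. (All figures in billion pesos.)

Y = 4934

MPC = (8729.6 − 7189.7)/(9264 − 7553) = 1539.9/1711 = 0.9
a = 7189.7 − 0.9(7553) = 392
Equilibrium: Y = 392 + 0.9Y + 101.4
0.1Y = 493.4, so Y = 493.4/0.1 = 4934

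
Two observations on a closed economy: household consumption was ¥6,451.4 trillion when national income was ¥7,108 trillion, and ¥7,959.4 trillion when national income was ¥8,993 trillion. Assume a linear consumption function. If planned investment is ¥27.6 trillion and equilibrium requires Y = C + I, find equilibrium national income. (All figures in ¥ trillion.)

Y = 3963

MPC = (7959.4 − 6451.4)/(8993 − 7108) = 1508/1885 = 0.8
a = 6451.4 − 0.8(7108) = 765
Equilibrium: Y = 765 + 0.8Y + 27.6
0.2Y = 792.6, so Y = 792.6/0.2 = 3963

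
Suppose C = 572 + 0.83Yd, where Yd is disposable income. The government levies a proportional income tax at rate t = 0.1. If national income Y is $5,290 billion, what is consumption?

C = 4523.63

Yd = (1 − 0.1)(5290) = 0.9(5290) = 4761
C = 572 + 0.83(4761) = 572 + 3951.63 = 4523.63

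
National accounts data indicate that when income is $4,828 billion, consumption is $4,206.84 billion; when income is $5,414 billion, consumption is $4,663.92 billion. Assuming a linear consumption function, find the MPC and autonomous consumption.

MPC = ΔC/ΔY = (4663.92 − 4206.84)/(5414 − 4828) = 457.08/586 = 0.78
a = C − MPC·Y = 4206.84 − 0.78(4828) = 4206.84 − 3765.84 = 441

MPC = 0.78; a = 441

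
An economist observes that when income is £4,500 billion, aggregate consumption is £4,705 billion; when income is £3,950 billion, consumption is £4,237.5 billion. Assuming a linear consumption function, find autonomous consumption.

a = 880

MPC = ΔC/ΔY = (4705 − 4237.5)/(4500 − 3950) = 467.5/550 = 0.85
a = C − MPC·Y = 4237.5 − 0.85(3950) = 4237.5 − 3357.5 = 880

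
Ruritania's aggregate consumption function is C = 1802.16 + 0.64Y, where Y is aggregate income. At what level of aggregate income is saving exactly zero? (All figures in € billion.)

Y = 5006

At break-even, C = Y: 1802.16 + 0.64Y = Y
0.36Y = 1802.16, so Y = 1802.16/0.36 = 5006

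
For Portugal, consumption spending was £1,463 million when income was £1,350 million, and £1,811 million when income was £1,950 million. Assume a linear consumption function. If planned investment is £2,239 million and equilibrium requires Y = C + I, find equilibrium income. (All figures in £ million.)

MPC = (1811 − 1463)/(1950 − 1350) = 348/600 = 0.58
a = 1463 − 0.58(1350) = 680
Equilibrium: Y = 680 + 0.58Y + 2239
0.42Y = 2919, so Y = 2919/0.42 = 6950

Y = 6950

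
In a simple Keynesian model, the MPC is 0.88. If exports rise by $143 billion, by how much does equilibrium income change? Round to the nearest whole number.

The multiplier is 1/(1 − MPC) = 1/0.12.
ΔY = 143/0.12 = 1191.67 ≈ 1192

ΔY ≈ 1192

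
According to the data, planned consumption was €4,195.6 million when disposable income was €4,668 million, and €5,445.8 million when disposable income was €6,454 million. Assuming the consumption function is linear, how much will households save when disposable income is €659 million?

MPC = (5445.8 − 4195.6)/(6454 − 4668) = 1250.2/1786 = 0.7
a = 4195.6 − 0.7(4668) = 4195.6 − 3267.6 = 928
C = 928 + 0.7(659) = 1389.3
S = 659 − 1389.3 = -730.3

S = -730.3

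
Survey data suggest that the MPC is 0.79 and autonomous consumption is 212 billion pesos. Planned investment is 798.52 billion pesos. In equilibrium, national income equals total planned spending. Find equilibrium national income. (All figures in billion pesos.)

Y = 4812

Y = C + I = 212 + 0.79Y + 798.52
Y − 0.79Y = 1010.52
0.21Y = 1010.52, so Y = 1010.52/0.21 = 4812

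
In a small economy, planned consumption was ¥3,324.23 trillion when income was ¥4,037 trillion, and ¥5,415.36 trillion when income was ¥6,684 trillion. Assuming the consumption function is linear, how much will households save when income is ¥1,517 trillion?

S = 183.57

MPC = (5415.36 − 3324.23)/(6684 − 4037) = 2091.13/2647 = 0.79
a = 3324.23 − 0.79(4037) = 3324.23 − 3189.23 = 135
C = 135 + 0.79(1517) = 1333.43
S = 1517 − 1333.43 = 183.57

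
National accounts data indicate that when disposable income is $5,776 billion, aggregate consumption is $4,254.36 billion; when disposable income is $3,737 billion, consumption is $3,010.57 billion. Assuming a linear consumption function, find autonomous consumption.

a = 731

MPC = ΔC/ΔY = (4254.36 − 3010.57)/(5776 − 3737) = 1243.79/2039 = 0.61
a = C − MPC·Y = 3010.57 − 0.61(3737) = 3010.57 − 2279.57 = 731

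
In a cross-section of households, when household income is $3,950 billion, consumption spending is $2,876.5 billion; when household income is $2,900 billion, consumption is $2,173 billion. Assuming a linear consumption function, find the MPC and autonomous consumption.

MPC = ΔC/ΔY = (2876.5 − 2173)/(3950 − 2900) = 703.5/1050 = 0.67
a = C − MPC·Y = 2173 − 0.67(2900) = 2173 − 1943 = 230

MPC = 0.67; a = 230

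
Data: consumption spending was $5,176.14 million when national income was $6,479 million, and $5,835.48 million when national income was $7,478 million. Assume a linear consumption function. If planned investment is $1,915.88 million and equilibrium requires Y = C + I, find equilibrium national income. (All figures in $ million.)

MPC = (5835.48 − 5176.14)/(7478 − 6479) = 659.34/999 = 0.66
a = 5176.14 − 0.66(6479) = 900
Equilibrium: Y = 900 + 0.66Y + 1915.88
0.34Y = 2815.88, so Y = 2815.88/0.34 = 8282

Y = 8282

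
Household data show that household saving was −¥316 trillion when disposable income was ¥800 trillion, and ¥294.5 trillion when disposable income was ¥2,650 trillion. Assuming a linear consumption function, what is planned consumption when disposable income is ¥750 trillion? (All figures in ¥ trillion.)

C = 1082.5

MPS = ΔS/ΔY = (294.5 − (-316))/(2650 − 800) = 610.5/1850 = 0.33
MPC = 1 − MPS = 0.67
Autonomous saving = -316 − 0.33(800) = -580, so a = 580
C = 580 + 0.67(750) = 580 + 502.5 = 1082.5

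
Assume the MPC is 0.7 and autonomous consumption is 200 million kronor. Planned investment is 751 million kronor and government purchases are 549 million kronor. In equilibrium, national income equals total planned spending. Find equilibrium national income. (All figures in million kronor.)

Y = 5000

Y = C + I + G = 200 + 0.7Y + 751 + 549
Y − 0.7Y = 1500
0.3Y = 1500, so Y = 1500/0.3 = 5000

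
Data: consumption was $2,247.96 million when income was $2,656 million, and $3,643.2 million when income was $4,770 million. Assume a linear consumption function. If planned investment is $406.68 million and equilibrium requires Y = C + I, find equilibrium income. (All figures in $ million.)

MPC = (3643.2 − 2247.96)/(4770 − 2656) = 1395.24/2114 = 0.66
a = 2247.96 − 0.66(2656) = 495
Equilibrium: Y = 495 + 0.66Y + 406.68
0.34Y = 901.68, so Y = 901.68/0.34 = 2652

Y = 2652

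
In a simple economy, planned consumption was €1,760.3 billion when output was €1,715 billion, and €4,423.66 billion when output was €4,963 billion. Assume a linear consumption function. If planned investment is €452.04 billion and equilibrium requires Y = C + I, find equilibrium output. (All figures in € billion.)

MPC = (4423.66 − 1760.3)/(4963 − 1715) = 2663.36/3248 = 0.82
a = 1760.3 − 0.82(1715) = 354
Equilibrium: Y = 354 + 0.82Y + 452.04
0.18Y = 806.04, so Y = 806.04/0.18 = 4478

Y = 4478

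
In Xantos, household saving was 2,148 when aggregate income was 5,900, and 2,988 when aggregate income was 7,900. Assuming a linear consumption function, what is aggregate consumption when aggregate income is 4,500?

C = 2940

MPS = ΔS/ΔY = (2988 − 2148)/(7900 − 5900) = 840/2000 = 0.42
MPC = 1 − MPS = 0.58
Autonomous saving = 2148 − 0.42(5900) = -330, so a = 330
C = 330 + 0.58(4500) = 330 + 2610 = 2940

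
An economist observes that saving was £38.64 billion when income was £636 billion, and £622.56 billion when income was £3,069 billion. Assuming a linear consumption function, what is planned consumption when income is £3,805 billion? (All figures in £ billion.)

MPS = ΔS/ΔY = (622.56 − 38.64)/(3069 − 636) = 583.92/2433 = 0.24
MPC = 1 − MPS = 0.76
Autonomous saving = 38.64 − 0.24(636) = -114, so a = 114
C = 114 + 0.76(3805) = 114 + 2891.8 = 3005.8

C = 3005.8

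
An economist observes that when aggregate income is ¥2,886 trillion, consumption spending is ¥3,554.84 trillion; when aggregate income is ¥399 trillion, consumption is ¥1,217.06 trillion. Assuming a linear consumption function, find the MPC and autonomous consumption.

MPC = 0.94; a = 842

MPC = ΔC/ΔY = (3554.84 − 1217.06)/(2886 − 399) = 2337.78/2487 = 0.94
a = C − MPC·Y = 1217.06 − 0.94(399) = 1217.06 − 375.06 = 842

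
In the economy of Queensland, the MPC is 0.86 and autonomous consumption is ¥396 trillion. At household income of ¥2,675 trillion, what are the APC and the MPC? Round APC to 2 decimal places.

APC = 1.01; MPC = 0.86

MPC = 0.86 (the slope of the consumption function)
C = 396 + 0.86(2675) = 2696.5, so APC = 2696.5/2675 = 1.01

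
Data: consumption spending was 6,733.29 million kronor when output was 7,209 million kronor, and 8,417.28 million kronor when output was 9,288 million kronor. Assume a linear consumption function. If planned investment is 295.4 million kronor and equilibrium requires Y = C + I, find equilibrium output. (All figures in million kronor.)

MPC = (8417.28 − 6733.29)/(9288 − 7209) = 1683.99/2079 = 0.81
a = 6733.29 − 0.81(7209) = 894
Equilibrium: Y = 894 + 0.81Y + 295.4
0.19Y = 1189.4, so Y = 1189.4/0.19 = 6260

Y = 6260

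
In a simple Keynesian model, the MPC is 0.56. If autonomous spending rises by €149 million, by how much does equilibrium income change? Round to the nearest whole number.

The multiplier is 1/(1 − MPC) = 1/0.44.
ΔY = 149/0.44 = 338.64 ≈ 339

ΔY ≈ 339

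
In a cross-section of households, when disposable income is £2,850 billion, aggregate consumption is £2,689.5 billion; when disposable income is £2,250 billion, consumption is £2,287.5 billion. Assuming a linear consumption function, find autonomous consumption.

MPC = ΔC/ΔY = (2689.5 − 2287.5)/(2850 − 2250) = 402/600 = 0.67
a = C − MPC·Y = 2287.5 − 0.67(2250) = 2287.5 − 1507.5 = 780

a = 780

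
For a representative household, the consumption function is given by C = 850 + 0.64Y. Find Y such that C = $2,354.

Y = 2350

850 + 0.64Y = 2354
0.64Y = 1504, so Y = 1504/0.64 = 2350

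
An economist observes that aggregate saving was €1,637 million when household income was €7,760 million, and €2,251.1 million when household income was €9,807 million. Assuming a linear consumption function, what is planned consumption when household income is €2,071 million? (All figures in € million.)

C = 2140.7

MPS = ΔS/ΔY = (2251.1 − 1637)/(9807 − 7760) = 614.1/2047 = 0.3
MPC = 1 − MPS = 0.7
Autonomous saving = 1637 − 0.3(7760) = -691, so a = 691
C = 691 + 0.7(2071) = 691 + 1449.7 = 2140.7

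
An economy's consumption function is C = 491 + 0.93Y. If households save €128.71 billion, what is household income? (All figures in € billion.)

Y = 8853

S = Y − C = -491 + 0.07Y
-491 + 0.07Y = 128.71, so 0.07Y = 619.71 and Y = 8853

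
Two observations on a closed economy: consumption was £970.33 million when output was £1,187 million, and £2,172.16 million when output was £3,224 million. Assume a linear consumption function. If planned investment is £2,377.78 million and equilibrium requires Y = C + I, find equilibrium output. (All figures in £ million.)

MPC = (2172.16 − 970.33)/(3224 − 1187) = 1201.83/2037 = 0.59
a = 970.33 − 0.59(1187) = 270
Equilibrium: Y = 270 + 0.59Y + 2377.78
0.41Y = 2647.78, so Y = 2647.78/0.41 = 6458

Y = 6458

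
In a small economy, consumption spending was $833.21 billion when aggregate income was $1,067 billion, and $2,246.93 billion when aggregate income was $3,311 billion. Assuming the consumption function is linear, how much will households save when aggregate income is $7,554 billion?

MPC = (2246.93 − 833.21)/(3311 − 1067) = 1413.72/2244 = 0.63
a = 833.21 − 0.63(1067) = 833.21 − 672.21 = 161
C = 161 + 0.63(7554) = 4920.02
S = 7554 − 4920.02 = 2633.98

S = 2633.98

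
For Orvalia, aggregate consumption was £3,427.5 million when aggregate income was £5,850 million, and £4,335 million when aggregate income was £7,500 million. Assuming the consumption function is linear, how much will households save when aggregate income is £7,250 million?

MPC = (4335 − 3427.5)/(7500 − 5850) = 907.5/1650 = 0.55
a = 3427.5 − 0.55(5850) = 3427.5 − 3217.5 = 210
C = 210 + 0.55(7250) = 4197.5
S = 7250 − 4197.5 = 3052.5

S = 3052.5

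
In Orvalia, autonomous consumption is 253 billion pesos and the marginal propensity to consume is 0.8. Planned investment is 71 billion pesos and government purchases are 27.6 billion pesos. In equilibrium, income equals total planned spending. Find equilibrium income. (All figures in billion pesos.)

Y = C + I + G = 253 + 0.8Y + 71 + 27.6
Y − 0.8Y = 351.6
0.2Y = 351.6, so Y = 351.6/0.2 = 1758

Y = 1758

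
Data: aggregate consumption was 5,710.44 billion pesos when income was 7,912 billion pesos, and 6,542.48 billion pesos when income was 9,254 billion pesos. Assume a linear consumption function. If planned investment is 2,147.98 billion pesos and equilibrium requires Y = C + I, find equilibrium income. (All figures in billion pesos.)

MPC = (6542.48 − 5710.44)/(9254 − 7912) = 832.04/1342 = 0.62
a = 5710.44 − 0.62(7912) = 805
Equilibrium: Y = 805 + 0.62Y + 2147.98
0.38Y = 2952.98, so Y = 2952.98/0.38 = 7771

Y = 7771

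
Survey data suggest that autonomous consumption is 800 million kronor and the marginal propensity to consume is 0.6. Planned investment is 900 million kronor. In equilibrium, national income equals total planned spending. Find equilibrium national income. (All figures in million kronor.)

Y = C + I = 800 + 0.6Y + 900
Y − 0.6Y = 1700
0.4Y = 1700, so Y = 1700/0.4 = 4250

Y = 4250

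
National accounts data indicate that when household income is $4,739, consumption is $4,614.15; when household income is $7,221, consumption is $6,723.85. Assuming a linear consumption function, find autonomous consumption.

MPC = ΔC/ΔY = (6723.85 − 4614.15)/(7221 − 4739) = 2109.7/2482 = 0.85
a = C − MPC·Y = 4614.15 − 0.85(4739) = 4614.15 − 4028.15 = 586

a = 586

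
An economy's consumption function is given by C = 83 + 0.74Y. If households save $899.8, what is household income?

Y = 3780

S = Y − C = -83 + 0.26Y
-83 + 0.26Y = 899.8, so 0.26Y = 982.8 and Y = 3780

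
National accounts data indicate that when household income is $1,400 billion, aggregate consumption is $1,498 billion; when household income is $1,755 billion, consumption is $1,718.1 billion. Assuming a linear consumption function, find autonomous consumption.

a = 630

MPC = ΔC/ΔY = (1718.1 − 1498)/(1755 − 1400) = 220.1/355 = 0.62
a = C − MPC·Y = 1498 − 0.62(1400) = 1498 − 868 = 630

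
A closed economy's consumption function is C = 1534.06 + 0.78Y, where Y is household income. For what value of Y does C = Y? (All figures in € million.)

At break-even, C = Y: 1534.06 + 0.78Y = Y
0.22Y = 1534.06, so Y = 1534.06/0.22 = 6973

Y = 6973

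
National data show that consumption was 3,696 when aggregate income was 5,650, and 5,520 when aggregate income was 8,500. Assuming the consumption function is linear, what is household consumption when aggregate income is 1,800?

MPC = (5520 − 3696)/(8500 − 5650) = 1824/2850 = 0.64
a = 3696 − 0.64(5650) = 3696 − 3616 = 80
C = 80 + 0.64(1800) = 80 + 1152 = 1232

C = 1232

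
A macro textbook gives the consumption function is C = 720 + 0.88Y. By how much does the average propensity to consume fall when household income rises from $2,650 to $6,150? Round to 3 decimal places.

At Y = 2650: C = 720 + 0.88(2650) = 3052, APC = 3052/2650 = 1.1517
At Y = 6150: C = 6132, APC = 6132/6150 = 0.9971
Fall in APC = 1.1517 − 0.9971 = 0.1546 ≈ 0.155

ΔAPC = 0.155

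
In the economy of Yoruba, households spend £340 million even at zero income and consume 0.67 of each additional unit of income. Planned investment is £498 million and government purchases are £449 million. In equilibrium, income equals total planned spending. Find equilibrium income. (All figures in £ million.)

Y = C + I + G = 340 + 0.67Y + 498 + 449
Y − 0.67Y = 1287
0.33Y = 1287, so Y = 1287/0.33 = 3900

Y = 3900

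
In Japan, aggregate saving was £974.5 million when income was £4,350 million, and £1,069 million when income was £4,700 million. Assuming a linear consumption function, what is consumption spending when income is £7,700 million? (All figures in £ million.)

MPS = ΔS/ΔY = (1069 − 974.5)/(4700 − 4350) = 94.5/350 = 0.27
MPC = 1 − MPS = 0.73
Autonomous saving = 974.5 − 0.27(4350) = -200, so a = 200
C = 200 + 0.73(7700) = 200 + 5621 = 5821

C = 5821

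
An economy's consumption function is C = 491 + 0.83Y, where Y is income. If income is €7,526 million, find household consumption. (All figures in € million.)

C = 6737.58

C = 491 + 0.83(7526) = 491 + 6246.58 = 6737.58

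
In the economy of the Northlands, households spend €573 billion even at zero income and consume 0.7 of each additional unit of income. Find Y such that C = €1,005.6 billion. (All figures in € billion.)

Y = 618

573 + 0.7Y = 1005.6
0.7Y = 432.6, so Y = 432.6/0.7 = 618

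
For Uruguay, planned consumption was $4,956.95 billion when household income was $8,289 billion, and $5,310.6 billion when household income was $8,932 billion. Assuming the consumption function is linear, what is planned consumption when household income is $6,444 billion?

MPC = (5310.6 − 4956.95)/(8932 − 8289) = 353.65/643 = 0.55
a = 4956.95 − 0.55(8289) = 4956.95 − 4558.95 = 398
C = 398 + 0.55(6444) = 398 + 3544.2 = 3942.2

C = 3942.2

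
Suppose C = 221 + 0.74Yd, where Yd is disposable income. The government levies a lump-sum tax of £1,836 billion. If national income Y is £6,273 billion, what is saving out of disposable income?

S = 932.62

Yd = Y − T = 6273 − 1836 = 4437
C = 221 + 0.74(4437) = 221 + 3283.38 = 3504.38
S = Yd − C = 4437 − 3504.38 = 932.62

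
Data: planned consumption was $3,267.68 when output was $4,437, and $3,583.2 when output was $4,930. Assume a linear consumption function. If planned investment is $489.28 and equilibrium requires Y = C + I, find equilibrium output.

MPC = (3583.2 − 3267.68)/(4930 − 4437) = 315.52/493 = 0.64
a = 3267.68 − 0.64(4437) = 428
Equilibrium: Y = 428 + 0.64Y + 489.28
0.36Y = 917.28, so Y = 917.28/0.36 = 2548

Y = 2548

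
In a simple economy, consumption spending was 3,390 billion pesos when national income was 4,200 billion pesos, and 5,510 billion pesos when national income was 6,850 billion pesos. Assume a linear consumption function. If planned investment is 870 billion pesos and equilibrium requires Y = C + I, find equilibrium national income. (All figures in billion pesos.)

Y = 4500

MPC = (5510 − 3390)/(6850 − 4200) = 2120/2650 = 0.8
a = 3390 − 0.8(4200) = 30
Equilibrium: Y = 30 + 0.8Y + 870
0.2Y = 900, so Y = 900/0.2 = 4500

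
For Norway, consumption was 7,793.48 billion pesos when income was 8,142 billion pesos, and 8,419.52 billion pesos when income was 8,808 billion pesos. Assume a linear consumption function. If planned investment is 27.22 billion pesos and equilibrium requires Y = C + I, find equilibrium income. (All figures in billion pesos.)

MPC = (8419.52 − 7793.48)/(8808 − 8142) = 626.04/666 = 0.94
a = 7793.48 − 0.94(8142) = 140
Equilibrium: Y = 140 + 0.94Y + 27.22
0.06Y = 167.22, so Y = 167.22/0.06 = 2787

Y = 2787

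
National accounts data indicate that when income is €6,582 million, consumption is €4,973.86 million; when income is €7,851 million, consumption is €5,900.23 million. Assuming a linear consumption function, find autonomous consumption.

MPC = ΔC/ΔY = (5900.23 − 4973.86)/(7851 − 6582) = 926.37/1269 = 0.73
a = C − MPC·Y = 4973.86 − 0.73(6582) = 4973.86 − 4804.86 = 169

a = 169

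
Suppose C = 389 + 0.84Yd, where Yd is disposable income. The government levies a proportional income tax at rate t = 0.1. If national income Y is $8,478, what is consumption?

C = 6798.368

Yd = (1 − 0.1)(8478) = 0.9(8478) = 7630.2
C = 389 + 0.84(7630.2) = 389 + 6409.368 = 6798.368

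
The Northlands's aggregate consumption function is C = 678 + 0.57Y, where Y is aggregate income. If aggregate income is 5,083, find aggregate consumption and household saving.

C = 678 + 0.57(5083) = 678 + 2897.31 = 3575.31
S = Y − C = 5083 − 3575.31 = 1507.69

C = 3575.31; S = 1507.69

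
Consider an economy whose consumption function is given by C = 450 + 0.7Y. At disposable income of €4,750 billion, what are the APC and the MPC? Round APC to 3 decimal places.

MPC = 0.7 (the slope of the consumption function)
C = 450 + 0.7(4750) = 3775, so APC = 3775/4750 = 0.795

APC = 0.795; MPC = 0.7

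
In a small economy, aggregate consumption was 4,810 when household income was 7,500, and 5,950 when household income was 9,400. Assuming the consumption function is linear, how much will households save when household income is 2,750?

MPC = (5950 − 4810)/(9400 − 7500) = 1140/1900 = 0.6
a = 4810 − 0.6(7500) = 4810 − 4500 = 310
C = 310 + 0.6(2750) = 1960
S = 2750 − 1960 = 790

S = 790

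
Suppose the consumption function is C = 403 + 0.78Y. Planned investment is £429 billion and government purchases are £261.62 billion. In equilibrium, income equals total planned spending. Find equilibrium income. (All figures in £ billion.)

Y = C + I + G = 403 + 0.78Y + 429 + 261.62
Y − 0.78Y = 1093.62
0.22Y = 1093.62, so Y = 1093.62/0.22 = 4971

Y = 4971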